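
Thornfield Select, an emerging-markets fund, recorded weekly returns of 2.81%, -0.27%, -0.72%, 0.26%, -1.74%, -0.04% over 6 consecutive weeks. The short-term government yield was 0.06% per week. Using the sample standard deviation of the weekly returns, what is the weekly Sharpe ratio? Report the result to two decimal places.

Mean return r̄ = 0.300 / 6 = 0.0500%
Sample std dev = √[11.5692 / 5] = 1.5211%
Sharpe = (r̄ − rf) / σ = (0.0500 − 0.06) / 1.5211 = -0.0100 / 1.5211 = -0.0066

-0.01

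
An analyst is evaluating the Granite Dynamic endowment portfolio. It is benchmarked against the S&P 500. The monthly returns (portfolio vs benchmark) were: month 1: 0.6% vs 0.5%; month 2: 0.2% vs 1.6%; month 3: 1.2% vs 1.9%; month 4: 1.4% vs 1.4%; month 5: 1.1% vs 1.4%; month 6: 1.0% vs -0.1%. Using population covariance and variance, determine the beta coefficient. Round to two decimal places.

0.06

r̄p = 0.9167%,  r̄m = 1.1167%
Cov = Σ(rp − r̄p)(rm − r̄m) / 6 = 0.0264
Var(rm) = Σ(rm − r̄m)² / 6 = 0.4781
β = Cov / Var = 0.0264 / 0.4781 = 0.0552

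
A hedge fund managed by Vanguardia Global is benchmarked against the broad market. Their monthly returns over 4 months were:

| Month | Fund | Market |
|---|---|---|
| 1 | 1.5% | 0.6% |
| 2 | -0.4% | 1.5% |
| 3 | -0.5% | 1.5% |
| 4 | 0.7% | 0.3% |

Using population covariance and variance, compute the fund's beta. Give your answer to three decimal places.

-1.314

r̄p = 0.3250%,  r̄m = 0.9750%
Cov = Σ(rp − r̄p)(rm − r̄m) / 4 = -0.3769
Var(rm) = Σ(rm − r̄m)² / 4 = 0.2869
β = Cov / Var = -0.3769 / 0.2869 = -1.3137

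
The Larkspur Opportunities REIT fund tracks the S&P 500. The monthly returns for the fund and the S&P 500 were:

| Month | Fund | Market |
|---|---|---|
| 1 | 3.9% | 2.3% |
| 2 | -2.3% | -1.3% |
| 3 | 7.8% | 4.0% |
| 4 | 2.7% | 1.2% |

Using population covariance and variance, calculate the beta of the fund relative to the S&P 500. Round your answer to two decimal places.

r̄p = 3.0250%,  r̄m = 1.5500%
Cov = Σ(rp − r̄p)(rm − r̄m) / 4 = 6.9113
Var(rm) = Σ(rm − r̄m)² / 4 = 3.7025
β = Cov / Var = 6.9113 / 3.7025 = 1.8667

1.87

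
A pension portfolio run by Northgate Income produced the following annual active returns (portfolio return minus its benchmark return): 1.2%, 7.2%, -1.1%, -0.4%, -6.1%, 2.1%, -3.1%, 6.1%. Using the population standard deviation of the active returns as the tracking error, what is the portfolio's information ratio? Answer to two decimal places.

r̄ = (1.2 + 7.2 − 1.1 − 0.4 − 6.1 + 2.1 − 3.1 + 6.1) / 8 = 5.90 / 8 = 0.7375%
Population σ = √[Σ(r − r̄)² / 8] = √[138.7388 / 8] = √17.3424 = 4.1644%
IR = r̄ / tracking error = 0.7375 / 4.1644 = 0.1771

0.18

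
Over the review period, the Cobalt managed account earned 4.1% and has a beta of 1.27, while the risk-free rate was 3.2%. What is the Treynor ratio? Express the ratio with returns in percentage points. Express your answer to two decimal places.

0.71

Treynor = (Rp − Rf) / β = (4.1% − 3.2%) / 1.27 = 0.90 / 1.27 = 0.7087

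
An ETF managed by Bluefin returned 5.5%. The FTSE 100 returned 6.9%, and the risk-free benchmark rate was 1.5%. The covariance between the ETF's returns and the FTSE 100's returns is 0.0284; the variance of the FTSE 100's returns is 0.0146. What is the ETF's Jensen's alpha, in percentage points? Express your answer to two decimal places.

-6.50

β = Cov / Var = 0.0284 / 0.0146 = 1.9452
E[R] = Rf + β(Rm − Rf) = 1.5% + 1.9452 × (6.9% − 1.5%) = 12.0041%
α = Rp − E[R] = 5.5% − 12.0041% = -6.5041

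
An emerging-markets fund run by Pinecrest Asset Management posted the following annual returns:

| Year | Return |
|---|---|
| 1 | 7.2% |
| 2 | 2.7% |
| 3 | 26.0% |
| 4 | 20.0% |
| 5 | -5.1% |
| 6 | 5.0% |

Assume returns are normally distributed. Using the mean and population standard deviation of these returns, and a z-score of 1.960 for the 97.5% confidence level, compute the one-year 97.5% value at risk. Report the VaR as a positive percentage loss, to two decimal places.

Mean return r̄ = 55.80 / 6 = 9.3000%
Population std dev = √[667.2000 / 6] = 10.5451%
VaR = −(r̄ − z·σ) = −(9.3000 − 1.960 × 10.5451) = −(-11.3684) = 11.3684%

11.37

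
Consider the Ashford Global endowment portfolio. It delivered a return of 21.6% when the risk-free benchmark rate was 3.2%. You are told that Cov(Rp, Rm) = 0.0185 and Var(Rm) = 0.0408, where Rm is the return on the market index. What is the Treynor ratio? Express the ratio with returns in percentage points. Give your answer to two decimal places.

40.58

β = Cov / Var = 0.0185 / 0.0408 = 0.4534
Treynor = (Rp − Rf) / β = (21.6% − 3.2%) / 0.4534 = 18.40 / 0.4534 = 40.5823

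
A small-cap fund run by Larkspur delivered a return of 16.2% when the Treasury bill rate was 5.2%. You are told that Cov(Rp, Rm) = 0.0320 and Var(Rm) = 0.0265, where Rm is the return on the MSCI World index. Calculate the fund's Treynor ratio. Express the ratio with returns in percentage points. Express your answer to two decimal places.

β = Cov / Var = 0.0320 / 0.0265 = 1.2075
Treynor = (Rp − Rf) / β = (16.2% − 5.2%) / 1.2075 = 11.00 / 1.2075 = 9.1097

9.11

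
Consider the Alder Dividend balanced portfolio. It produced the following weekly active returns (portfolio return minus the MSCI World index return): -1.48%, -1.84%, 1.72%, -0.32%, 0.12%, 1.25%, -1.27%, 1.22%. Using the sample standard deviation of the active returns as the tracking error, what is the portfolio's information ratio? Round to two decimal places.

r̄ = (-1.48 − 1.84 + 1.72 − 0.32 + 0.12 + 1.25 − 1.27 + 1.22) / 8 = -0.600 / 8 = -0.0750%
Σ(r − r̄)² = (-1.48 − (-0.0750))² + (-1.84 − (-0.0750))² + … = 13.2700
σ = √[13.2700 / 7] = 1.3768%
IR = r̄ / tracking error = -0.0750 / 1.3768 = -0.0545

-0.05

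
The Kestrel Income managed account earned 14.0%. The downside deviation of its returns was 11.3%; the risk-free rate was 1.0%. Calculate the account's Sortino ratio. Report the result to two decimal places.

Sortino = (Rp − Rf) / σd = (14.0% − 1.0%) / 11.3% = 13.00% / 11.3% = 1.1504

1.15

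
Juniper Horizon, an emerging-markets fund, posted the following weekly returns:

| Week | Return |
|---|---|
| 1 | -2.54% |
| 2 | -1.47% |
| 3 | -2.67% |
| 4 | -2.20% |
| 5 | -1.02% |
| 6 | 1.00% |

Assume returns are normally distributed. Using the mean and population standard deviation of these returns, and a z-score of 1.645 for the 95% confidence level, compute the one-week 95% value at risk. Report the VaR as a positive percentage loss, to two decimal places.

Mean return μ = -8.900 / 6 = -1.4833%
Σ(r − μ)² = (-2.54 − (-1.4833))² + (-1.47 − (-1.4833))² + (-2.67 − (-1.4833))² + … = 9.4201
population σ = √(9.4201 / 6) = √1.5700 = 1.2530%
VaR = −(μ − z·σ) = −(-1.4833 − 1.645 × 1.2530) = −(-3.5445) = 3.5445%

3.54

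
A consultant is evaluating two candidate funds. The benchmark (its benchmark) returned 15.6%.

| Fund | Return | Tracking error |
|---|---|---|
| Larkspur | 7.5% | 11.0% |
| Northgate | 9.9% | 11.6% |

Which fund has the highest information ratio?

Northgate

Larkspur: IR = (7.5% − 15.6%) / 11.0% = -0.736
Northgate: IR = (9.9% − 15.6%) / 11.6% = -0.491
Highest: Northgate (-0.491).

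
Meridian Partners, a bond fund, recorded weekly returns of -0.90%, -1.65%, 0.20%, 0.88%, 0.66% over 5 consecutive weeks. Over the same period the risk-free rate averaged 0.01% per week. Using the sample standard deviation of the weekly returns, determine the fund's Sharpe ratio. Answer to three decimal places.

-0.160

r̄ = (-0.9 − 1.65 + 0.2 + 0.88 + 0.66) / 5 = -0.1620%
Σ(r − r̄)² = 4.6513; sample σ = √(4.6513/4) = 1.0783%
Sharpe = (r̄ − rf) / σ = (-0.1620 − 0.01) / 1.0783 = -0.1720 / 1.0783 = -0.1595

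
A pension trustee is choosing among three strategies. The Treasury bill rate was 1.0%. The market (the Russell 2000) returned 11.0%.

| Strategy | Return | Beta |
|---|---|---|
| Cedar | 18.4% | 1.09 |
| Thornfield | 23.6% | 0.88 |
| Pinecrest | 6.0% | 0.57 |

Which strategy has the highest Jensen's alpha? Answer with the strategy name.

Cedar: α = 18.4% − [1.0% + 1.09 × (11.0% − 1.0%)] = 6.500
Thornfield: α = 23.6% − [1.0% + 0.88 × (11.0% − 1.0%)] = 13.800
Pinecrest: α = 6.0% − [1.0% + 0.57 × (11.0% − 1.0%)] = -0.700
Highest: Thornfield (13.800).

Thornfield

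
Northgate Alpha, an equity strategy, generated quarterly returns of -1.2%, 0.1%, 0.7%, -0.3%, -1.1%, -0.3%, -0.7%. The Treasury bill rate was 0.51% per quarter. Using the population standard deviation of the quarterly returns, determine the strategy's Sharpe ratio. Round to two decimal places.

μ = (-1.2 + 0.1 + 0.7 − 0.3 − 1.1 − 0.3 − 0.7) / 7 = -0.4000%
Population σ = √[Σ(r − μ)² / 7] = √[2.7000 / 7] = √0.3857 = 0.6210%
Sharpe = (μ − rf) / σ = (-0.4000 − 0.51) / 0.6210 = -0.9100 / 0.6210 = -1.4654

-1.47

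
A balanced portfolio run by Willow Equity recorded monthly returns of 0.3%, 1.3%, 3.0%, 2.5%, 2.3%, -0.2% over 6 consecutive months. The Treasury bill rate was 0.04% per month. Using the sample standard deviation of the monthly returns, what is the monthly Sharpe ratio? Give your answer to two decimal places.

μ = (0.3 + 1.3 + 3 + 2.5 + 2.3 − 0.2) / 6 = 1.5333%
Sample std dev = √[8.2533 / 5] = 1.2848%
Sharpe = (μ − rf) / σ = (1.5333 − 0.04) / 1.2848 = 1.4933 / 1.2848 = 1.1623

1.16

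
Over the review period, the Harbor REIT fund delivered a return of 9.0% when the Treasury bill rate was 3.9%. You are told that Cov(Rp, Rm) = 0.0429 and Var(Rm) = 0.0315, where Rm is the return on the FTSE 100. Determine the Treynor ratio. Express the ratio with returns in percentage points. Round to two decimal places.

3.74

β = Cov / Var = 0.0429 / 0.0315 = 1.3619
Treynor = (Rp − Rf) / β = (9.0% − 3.9%) / 1.3619 = 5.10 / 1.3619 = 3.7448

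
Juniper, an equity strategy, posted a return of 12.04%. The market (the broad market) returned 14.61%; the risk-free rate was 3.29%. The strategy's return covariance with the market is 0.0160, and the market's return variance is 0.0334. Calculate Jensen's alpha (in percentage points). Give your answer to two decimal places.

3.33

β = Cov / Var = 0.0160 / 0.0334 = 0.4790
E[R] = Rf + β(Rm − Rf) = 3.29% + 0.4790 × (14.61% − 3.29%) = 8.7123%
α = Rp − E[R] = 12.04% − 8.7123% = 3.3277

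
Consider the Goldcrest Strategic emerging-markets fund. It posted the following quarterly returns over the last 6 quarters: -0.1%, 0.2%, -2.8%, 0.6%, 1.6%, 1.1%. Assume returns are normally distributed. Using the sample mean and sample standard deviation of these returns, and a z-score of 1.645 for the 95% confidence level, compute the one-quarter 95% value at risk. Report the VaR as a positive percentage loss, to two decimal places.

r̄ = (-0.1 + 0.2 − 2.8 + 0.6 + 1.6 + 1.1) / 6 = 0.1000%
Sample std dev = √[11.9600 / 5] = 1.5466%
VaR = −(r̄ − z·σ) = −(0.1000 − 1.645 × 1.5466) = −(-2.4442) = 2.4442%

2.44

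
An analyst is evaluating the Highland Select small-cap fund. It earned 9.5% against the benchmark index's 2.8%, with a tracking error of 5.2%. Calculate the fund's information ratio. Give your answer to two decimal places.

IR = (Rp − Rb) / TE = (9.5% − 2.8%) / 5.2% = 6.70% / 5.2% = 1.2885

1.29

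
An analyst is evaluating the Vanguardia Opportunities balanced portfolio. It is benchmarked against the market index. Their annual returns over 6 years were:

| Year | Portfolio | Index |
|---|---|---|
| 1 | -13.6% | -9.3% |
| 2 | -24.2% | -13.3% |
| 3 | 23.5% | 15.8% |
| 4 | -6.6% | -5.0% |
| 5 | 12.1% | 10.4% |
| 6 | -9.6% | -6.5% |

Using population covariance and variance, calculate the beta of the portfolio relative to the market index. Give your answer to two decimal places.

1.50

r̄p = -3.0667%,  r̄m = -1.3167%
Cov = Σ(rp − r̄p)(rm − r̄m) / 6 = 169.4422
Var(rm) = Σ(rm − r̄m)² / 6 = 113.0047
β = Cov / Var = 169.4422 / 113.0047 = 1.4994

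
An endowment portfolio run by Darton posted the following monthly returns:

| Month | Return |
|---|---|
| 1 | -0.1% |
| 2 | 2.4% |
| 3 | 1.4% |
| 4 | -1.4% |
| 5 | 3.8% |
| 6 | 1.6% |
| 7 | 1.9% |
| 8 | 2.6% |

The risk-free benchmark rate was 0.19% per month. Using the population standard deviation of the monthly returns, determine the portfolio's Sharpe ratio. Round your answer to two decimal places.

0.88

Mean return μ = 12.20 / 8 = 1.5250%
Σ(r − μ)² = (-0.1 − 1.5250)² + (2.4 − 1.5250)² + (1.4 − 1.5250)² + … = 18.4550
σ = √[18.4550 / 8] = 1.5188%
Sharpe = (μ − rf) / σ = (1.5250 − 0.19) / 1.5188 = 1.3350 / 1.5188 = 0.8790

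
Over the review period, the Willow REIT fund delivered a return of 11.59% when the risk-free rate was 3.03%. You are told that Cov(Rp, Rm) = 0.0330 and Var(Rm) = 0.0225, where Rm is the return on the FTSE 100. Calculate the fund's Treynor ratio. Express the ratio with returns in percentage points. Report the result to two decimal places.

5.84

β = Cov / Var = 0.0330 / 0.0225 = 1.4667
Treynor = (Rp − Rf) / β = (11.59% − 3.03%) / 1.4667 = 8.56 / 1.4667 = 5.8362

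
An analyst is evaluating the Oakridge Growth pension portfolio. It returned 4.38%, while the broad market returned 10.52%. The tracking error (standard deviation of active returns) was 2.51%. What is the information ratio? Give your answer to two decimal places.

IR = (Rp − Rb) / TE = (4.38% − 10.52%) / 2.51% = -6.14% / 2.51% = -2.4462

-2.45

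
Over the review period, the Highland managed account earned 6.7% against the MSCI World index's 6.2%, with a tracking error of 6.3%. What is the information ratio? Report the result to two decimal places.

0.08

IR = (Rp − Rb) / TE = (6.7% − 6.2%) / 6.3% = 0.50% / 6.3% = 0.0794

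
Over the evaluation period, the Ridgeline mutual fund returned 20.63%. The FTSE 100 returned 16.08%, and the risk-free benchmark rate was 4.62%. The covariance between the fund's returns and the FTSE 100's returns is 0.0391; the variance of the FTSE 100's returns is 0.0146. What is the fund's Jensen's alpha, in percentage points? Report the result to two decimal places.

-14.68

β = Cov / Var = 0.0391 / 0.0146 = 2.6781
E[R] = Rf + β(Rm − Rf) = 4.62% + 2.6781 × (16.08% − 4.62%) = 35.3110%
α = Rp − E[R] = 20.63% − 35.3110% = -14.6810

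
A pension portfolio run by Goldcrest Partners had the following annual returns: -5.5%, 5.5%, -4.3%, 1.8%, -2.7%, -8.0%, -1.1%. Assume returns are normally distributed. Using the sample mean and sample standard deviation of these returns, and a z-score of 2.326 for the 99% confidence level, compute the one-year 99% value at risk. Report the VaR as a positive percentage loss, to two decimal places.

r̄ = (-5.5 + 5.5 − 4.3 + 1.8 − 2.7 − 8 − 1.1) / 7 = -2.0429%
Σ(r − r̄)² = (-5.5 − (-2.0429))² + (5.5 − (-2.0429))² + … = 125.5171
sample σ = √(125.5171 / 6) = √20.9195 = 4.5738%
VaR = −(r̄ − z·σ) = −(-2.0429 − 2.326 × 4.5738) = −(-12.6816) = 12.6816%

12.68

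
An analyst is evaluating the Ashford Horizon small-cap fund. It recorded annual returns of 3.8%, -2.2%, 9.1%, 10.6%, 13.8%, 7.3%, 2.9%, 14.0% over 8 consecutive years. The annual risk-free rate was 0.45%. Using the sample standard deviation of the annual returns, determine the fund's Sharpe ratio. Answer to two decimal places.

1.23

Mean return μ = 59.30 / 8 = 7.4125%
Sample σ = √[Σ(r − μ)² / 7] = √[223.0288 / 7] = √31.8613 = 5.6446%
Sharpe = (μ − rf) / σ = (7.4125 − 0.45) / 5.6446 = 6.9625 / 5.6446 = 1.2335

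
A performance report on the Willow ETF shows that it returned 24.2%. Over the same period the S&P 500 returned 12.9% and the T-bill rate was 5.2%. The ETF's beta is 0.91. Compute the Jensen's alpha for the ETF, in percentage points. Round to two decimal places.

CAPM expected return = Rf + β(Rm − Rf) = 5.2% + 0.91 × (12.9% − 5.2%) = 5.2 + 0.91 × 7.70 = 12.2070%
Jensen's α = Rp − E[R] = 24.2% − 12.2070% = 11.9930

11.99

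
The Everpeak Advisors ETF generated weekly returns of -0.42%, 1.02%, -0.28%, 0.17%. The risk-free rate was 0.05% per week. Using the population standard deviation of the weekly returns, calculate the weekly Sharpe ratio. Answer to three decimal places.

r̄ = (-0.42 + 1.02 − 0.28 + 0.17) / 4 = 0.1225%
Σ(r − r̄)² = 1.2641; population σ = √(1.2641/4) = 0.5622%
Sharpe = (r̄ − rf) / σ = (0.1225 − 0.05) / 0.5622 = 0.0725 / 0.5622 = 0.1290

0.129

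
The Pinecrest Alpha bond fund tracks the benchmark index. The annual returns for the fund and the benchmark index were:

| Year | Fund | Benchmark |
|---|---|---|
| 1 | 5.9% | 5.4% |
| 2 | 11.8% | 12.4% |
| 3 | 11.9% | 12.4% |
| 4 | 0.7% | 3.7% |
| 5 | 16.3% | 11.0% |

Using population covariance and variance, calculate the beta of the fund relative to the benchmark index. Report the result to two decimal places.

1.31

r̄p = 9.3200%,  r̄m = 8.9800%
Cov = Σ(rp − r̄p)(rm − r̄m) / 5 = 17.8324
Var(rm) = Σ(rm − r̄m)² / 5 = 13.6336
β = Cov / Var = 17.8324 / 13.6336 = 1.3080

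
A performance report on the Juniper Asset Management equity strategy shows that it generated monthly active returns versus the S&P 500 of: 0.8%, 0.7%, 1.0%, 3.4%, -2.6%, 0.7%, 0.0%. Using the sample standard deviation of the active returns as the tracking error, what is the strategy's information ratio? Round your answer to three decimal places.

μ = (0.8 + 0.7 + 1 + 3.4 − 2.6 + 0.7 + 0) / 7 = 4.00 / 7 = 0.5714%
Sample σ = √[Σ(r − μ)² / 6] = √[18.6543 / 6] = √3.1091 = 1.7633%
IR = μ / tracking error = 0.5714 / 1.7633 = 0.3241

0.324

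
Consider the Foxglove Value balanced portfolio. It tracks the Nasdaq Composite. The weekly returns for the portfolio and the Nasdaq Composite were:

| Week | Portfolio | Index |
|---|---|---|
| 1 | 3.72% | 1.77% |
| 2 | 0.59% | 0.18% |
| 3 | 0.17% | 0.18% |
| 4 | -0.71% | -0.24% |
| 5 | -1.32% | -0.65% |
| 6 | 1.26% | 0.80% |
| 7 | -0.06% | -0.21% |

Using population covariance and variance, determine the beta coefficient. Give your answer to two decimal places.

2.01

r̄p = 0.5214%,  r̄m = 0.2614%
Cov = Σ(rp − r̄p)(rm − r̄m) / 7 = 1.1166
Var(rm) = Σ(rm − r̄m)² / 7 = 0.5548
β = Cov / Var = 1.1166 / 0.5548 = 2.0126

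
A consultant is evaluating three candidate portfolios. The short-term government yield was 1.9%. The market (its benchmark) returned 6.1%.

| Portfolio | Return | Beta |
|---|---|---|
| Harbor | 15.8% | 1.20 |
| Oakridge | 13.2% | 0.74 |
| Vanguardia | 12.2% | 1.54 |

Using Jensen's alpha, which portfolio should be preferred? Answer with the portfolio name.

Harbor

Harbor: α = 15.8% − [1.9% + 1.20 × (6.1% − 1.9%)] = 8.860
Oakridge: α = 13.2% − [1.9% + 0.74 × (6.1% − 1.9%)] = 8.192
Vanguardia: α = 12.2% − [1.9% + 1.54 × (6.1% − 1.9%)] = 3.832
Highest: Harbor (8.860).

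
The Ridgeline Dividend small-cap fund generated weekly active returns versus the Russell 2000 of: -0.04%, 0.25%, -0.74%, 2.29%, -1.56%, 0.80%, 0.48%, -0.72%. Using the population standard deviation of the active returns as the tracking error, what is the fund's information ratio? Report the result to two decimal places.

Mean return μ = 0.760 / 8 = 0.0950%
Population std dev = √[9.6060 / 8] = 1.0958%
IR = μ / tracking error = 0.0950 / 1.0958 = 0.0867

0.09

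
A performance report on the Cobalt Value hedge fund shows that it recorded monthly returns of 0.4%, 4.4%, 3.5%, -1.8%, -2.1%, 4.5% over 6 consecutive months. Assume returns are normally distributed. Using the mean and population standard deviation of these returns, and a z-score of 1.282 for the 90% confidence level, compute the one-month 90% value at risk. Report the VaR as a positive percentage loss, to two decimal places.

Mean return μ = 8.90 / 6 = 1.4833%
Population σ = √[Σ(r − μ)² / 6] = √[46.4683 / 6] = √7.7447 = 2.7829%
VaR = −(μ − z·σ) = −(1.4833 − 1.282 × 2.7829) = −(-2.0844) = 2.0844%

2.08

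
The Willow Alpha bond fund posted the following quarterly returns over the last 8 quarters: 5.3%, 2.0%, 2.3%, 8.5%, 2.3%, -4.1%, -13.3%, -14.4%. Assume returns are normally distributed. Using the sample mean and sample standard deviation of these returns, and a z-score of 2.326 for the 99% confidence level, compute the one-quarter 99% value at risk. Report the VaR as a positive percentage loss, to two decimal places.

r̄ = (5.3 + 2 + 2.3 + 8.5 + 2.3 − 4.1 − 13.3 − 14.4) / 8 = -1.4250%
Sample σ = √[Σ(r − r̄)² / 7] = √[499.7350 / 7] = √71.3907 = 8.4493%
VaR = −(r̄ − z·σ) = −(-1.4250 − 2.326 × 8.4493) = −(-21.0781) = 21.0781%

21.08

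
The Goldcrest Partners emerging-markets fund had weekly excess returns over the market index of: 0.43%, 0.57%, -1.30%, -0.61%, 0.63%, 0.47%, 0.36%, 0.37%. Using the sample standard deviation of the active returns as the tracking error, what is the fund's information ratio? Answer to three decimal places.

0.166

r̄ = (0.43 + 0.57 − 1.3 − 0.61 + 0.63 + 0.47 + 0.36 + 0.37) / 8 = 0.1150%
Sample std dev = √[3.3504 / 7] = 0.6918%
IR = r̄ / tracking error = 0.1150 / 0.6918 = 0.1662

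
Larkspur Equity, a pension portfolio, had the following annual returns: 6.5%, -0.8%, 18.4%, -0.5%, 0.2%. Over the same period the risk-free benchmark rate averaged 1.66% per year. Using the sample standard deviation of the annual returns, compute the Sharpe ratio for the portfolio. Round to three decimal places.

0.378

μ = (6.5 − 0.8 + 18.4 − 0.5 + 0.2) / 5 = 23.80 / 5 = 4.7600%
Σ(r − μ)² = (6.5 − 4.7600)² + (-0.8 − 4.7600)² + (18.4 − 4.7600)² + … = 268.4520
σ = √[268.4520 / 4] = 8.1923%
Sharpe = (μ − rf) / σ = (4.7600 − 1.66) / 8.1923 = 3.1000 / 8.1923 = 0.3784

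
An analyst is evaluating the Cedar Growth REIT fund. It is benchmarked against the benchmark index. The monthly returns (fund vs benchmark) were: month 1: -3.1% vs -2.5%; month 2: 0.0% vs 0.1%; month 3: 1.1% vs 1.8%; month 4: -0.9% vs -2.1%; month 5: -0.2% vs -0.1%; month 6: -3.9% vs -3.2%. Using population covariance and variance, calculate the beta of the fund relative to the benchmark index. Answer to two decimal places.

0.94

r̄p = -1.1667%,  r̄m = -1.0000%
Cov = Σ(rp − r̄p)(rm − r̄m) / 6 = 2.8533
Var(rm) = Σ(rm − r̄m)² / 6 = 3.0267
β = Cov / Var = 2.8533 / 3.0267 = 0.9427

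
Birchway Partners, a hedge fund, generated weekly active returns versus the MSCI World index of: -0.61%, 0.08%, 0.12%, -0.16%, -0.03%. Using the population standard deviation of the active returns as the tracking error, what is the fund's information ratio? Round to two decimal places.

-0.46

Mean return μ = -0.600 / 5 = -0.1200%
Population std dev = √[0.3474 / 5] = 0.2636%
IR = μ / tracking error = -0.1200 / 0.2636 = -0.4552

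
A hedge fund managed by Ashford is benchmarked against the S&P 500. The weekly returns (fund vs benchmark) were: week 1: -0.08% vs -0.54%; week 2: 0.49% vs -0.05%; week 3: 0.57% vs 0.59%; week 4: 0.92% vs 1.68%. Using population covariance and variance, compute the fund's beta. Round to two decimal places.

r̄p = 0.4750%,  r̄m = 0.4200%
Cov = Σ(rp − r̄p)(rm − r̄m) / 4 = 0.2757
Var(rm) = Σ(rm − r̄m)² / 4 = 0.6898
β = Cov / Var = 0.2757 / 0.6898 = 0.3997

0.40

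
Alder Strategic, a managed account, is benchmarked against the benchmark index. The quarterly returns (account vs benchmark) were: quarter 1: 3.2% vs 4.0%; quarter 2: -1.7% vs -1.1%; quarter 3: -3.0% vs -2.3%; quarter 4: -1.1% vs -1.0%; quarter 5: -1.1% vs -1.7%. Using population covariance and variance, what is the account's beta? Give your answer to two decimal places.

0.90

r̄p = -0.7400%,  r̄m = -0.4200%
Cov = Σ(rp − r̄p)(rm − r̄m) / 5 = 4.5972
Var(rm) = Σ(rm − r̄m)² / 5 = 5.1016
β = Cov / Var = 4.5972 / 5.1016 = 0.9011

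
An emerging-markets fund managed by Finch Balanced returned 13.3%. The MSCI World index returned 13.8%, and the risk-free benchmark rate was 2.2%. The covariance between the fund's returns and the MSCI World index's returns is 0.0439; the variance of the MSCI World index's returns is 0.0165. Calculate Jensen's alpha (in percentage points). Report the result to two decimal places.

β = Cov / Var = 0.0439 / 0.0165 = 2.6606
E[R] = Rf + β(Rm − Rf) = 2.2% + 2.6606 × (13.8% − 2.2%) = 33.0630%
α = Rp − E[R] = 13.3% − 33.0630% = -19.7630

-19.76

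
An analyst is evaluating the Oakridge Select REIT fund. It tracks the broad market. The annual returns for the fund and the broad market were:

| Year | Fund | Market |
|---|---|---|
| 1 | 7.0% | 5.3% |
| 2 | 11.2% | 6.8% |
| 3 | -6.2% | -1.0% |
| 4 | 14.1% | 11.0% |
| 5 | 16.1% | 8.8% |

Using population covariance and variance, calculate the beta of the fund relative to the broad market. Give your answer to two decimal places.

1.88

r̄p = 8.4400%,  r̄m = 6.1800%
Cov = Σ(rp − r̄p)(rm − r̄m) / 5 = 31.0888
Var(rm) = Σ(rm − r̄m)² / 5 = 16.5616
β = Cov / Var = 31.0888 / 16.5616 = 1.8772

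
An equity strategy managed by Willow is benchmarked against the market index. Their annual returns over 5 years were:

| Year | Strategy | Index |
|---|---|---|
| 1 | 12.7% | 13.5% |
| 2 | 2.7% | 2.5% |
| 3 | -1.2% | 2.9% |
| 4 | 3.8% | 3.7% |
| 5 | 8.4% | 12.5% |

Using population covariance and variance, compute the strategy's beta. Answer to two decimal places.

r̄p = 5.2800%,  r̄m = 7.0200%
Cov = Σ(rp − r̄p)(rm − r̄m) / 5 = 21.6904
Var(rm) = Σ(rm − r̄m)² / 5 = 24.0896
β = Cov / Var = 21.6904 / 24.0896 = 0.9004

0.90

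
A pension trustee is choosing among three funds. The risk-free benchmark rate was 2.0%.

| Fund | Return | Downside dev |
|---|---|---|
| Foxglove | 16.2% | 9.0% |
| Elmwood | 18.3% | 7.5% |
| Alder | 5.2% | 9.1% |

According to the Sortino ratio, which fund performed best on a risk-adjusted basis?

Foxglove: Sortino ratio = (16.2% − 2.0%) / 9.0% = 1.578
Elmwood: Sortino ratio = (18.3% − 2.0%) / 7.5% = 2.173
Alder: Sortino ratio = (5.2% − 2.0%) / 9.1% = 0.352
Highest: Elmwood (2.173).

Elmwood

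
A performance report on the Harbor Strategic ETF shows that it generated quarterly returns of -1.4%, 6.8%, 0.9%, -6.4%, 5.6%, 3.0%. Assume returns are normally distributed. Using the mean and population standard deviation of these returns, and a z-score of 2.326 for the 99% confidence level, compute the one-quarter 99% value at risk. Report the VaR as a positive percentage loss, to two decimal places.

r̄ = (-1.4 + 6.8 + 0.9 − 6.4 + 5.6 + 3) / 6 = 8.50 / 6 = 1.4167%
Σ(r − r̄)² = 118.2883; population σ = √(118.2883/6) = 4.4401%
VaR = −(r̄ − z·σ) = −(1.4167 − 2.326 × 4.4401) = −(-8.9110) = 8.9110%

8.91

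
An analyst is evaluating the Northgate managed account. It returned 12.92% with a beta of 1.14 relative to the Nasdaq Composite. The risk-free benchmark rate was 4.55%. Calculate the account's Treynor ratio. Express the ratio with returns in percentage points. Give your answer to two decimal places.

Treynor = (Rp − Rf) / β = (12.92% − 4.55%) / 1.14 = 8.37 / 1.14 = 7.3421

7.34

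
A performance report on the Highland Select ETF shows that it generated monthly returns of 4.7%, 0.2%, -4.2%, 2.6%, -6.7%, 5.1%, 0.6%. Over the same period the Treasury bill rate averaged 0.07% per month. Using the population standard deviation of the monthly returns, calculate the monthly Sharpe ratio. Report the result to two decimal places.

Mean return r̄ = 2.30 / 7 = 0.3286%
Σ(r − r̄)² = (4.7 − 0.3286)² + (0.2 − 0.3286)² + … = 117.0343
σ = √[117.0343 / 7] = 4.0889%
Sharpe = (r̄ − rf) / σ = (0.3286 − 0.07) / 4.0889 = 0.2586 / 4.0889 = 0.0632

0.06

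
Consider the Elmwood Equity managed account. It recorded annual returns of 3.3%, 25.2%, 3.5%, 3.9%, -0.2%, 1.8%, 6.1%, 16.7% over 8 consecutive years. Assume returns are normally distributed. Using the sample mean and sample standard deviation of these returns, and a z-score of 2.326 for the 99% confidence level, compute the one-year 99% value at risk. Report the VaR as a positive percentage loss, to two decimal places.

r̄ = (3.3 + 25.2 + 3.5 + 3.9 − 0.2 + 1.8 + 6.1 + 16.7) / 8 = 7.5375%
Σ(r − r̄)² = (3.3 − 7.5375)² + (25.2 − 7.5375)² + … = 538.2588
sample σ = √(538.2588 / 7) = √76.8941 = 8.7689%
VaR = −(r̄ − z·σ) = −(7.5375 − 2.326 × 8.7689) = −(-12.8590) = 12.8590%

12.86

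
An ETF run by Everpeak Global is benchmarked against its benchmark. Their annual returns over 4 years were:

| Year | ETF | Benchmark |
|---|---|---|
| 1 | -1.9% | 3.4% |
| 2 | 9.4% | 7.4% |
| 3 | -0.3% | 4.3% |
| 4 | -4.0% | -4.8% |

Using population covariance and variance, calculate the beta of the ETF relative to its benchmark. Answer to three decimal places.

0.895

r̄p = 0.8000%,  r̄m = 2.5750%
Cov = Σ(rp − r̄p)(rm − r̄m) / 4 = 18.1925
Var(rm) = Σ(rm − r̄m)² / 4 = 20.3319
β = Cov / Var = 18.1925 / 20.3319 = 0.8948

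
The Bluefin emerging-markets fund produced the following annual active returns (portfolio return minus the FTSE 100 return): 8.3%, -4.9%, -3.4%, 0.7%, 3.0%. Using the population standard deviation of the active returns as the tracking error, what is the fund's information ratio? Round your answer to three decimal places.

r̄ = (8.3 − 4.9 − 3.4 + 0.7 + 3) / 5 = 3.70 / 5 = 0.7400%
Σ(r − r̄)² = (8.3 − 0.7400)² + (-4.9 − 0.7400)² + … = 111.2120
σ = √[111.2120 / 5] = 4.7162%
IR = r̄ / tracking error = 0.7400 / 4.7162 = 0.1569

0.157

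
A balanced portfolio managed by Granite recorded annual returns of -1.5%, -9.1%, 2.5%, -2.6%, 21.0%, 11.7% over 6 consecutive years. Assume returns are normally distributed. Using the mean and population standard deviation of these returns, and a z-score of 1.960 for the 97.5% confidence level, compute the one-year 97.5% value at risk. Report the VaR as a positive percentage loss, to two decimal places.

r̄ = (-1.5 − 9.1 + 2.5 − 2.6 + 21 + 11.7) / 6 = 3.6667%
Σ(r − r̄)² = (-1.5 − 3.6667)² + (-9.1 − 3.6667)² + (2.5 − 3.6667)² + … = 595.2933
σ = √[595.2933 / 6] = 9.9607%
VaR = −(r̄ − z·σ) = −(3.6667 − 1.960 × 9.9607) = −(-15.8563) = 15.8563%

15.86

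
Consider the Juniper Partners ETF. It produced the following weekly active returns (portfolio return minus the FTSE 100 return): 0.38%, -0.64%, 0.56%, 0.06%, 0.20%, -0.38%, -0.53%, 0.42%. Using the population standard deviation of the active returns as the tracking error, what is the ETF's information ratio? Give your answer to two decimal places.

Mean return μ = 0.070 / 8 = 0.0088%
Σ(r − μ)² = 1.5123; population σ = √(1.5123/8) = 0.4348%
IR = μ / tracking error = 0.0088 / 0.4348 = 0.0202

0.02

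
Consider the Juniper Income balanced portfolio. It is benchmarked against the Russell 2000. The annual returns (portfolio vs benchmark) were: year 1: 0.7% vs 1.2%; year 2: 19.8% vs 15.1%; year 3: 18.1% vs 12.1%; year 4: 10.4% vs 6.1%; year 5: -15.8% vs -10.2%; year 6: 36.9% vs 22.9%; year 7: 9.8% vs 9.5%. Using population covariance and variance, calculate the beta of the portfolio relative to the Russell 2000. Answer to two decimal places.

1.54

r̄p = 11.4143%,  r̄m = 8.1000%
Cov = Σ(rp − r̄p)(rm − r̄m) / 7 = 147.7643
Var(rm) = Σ(rm − r̄m)² / 7 = 96.0714
β = Cov / Var = 147.7643 / 96.0714 = 1.5381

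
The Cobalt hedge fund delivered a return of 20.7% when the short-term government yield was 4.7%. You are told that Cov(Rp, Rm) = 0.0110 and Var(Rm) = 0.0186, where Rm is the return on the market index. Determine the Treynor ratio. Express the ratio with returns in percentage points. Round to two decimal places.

27.05

β = Cov / Var = 0.0110 / 0.0186 = 0.5914
Treynor = (Rp − Rf) / β = (20.7% − 4.7%) / 0.5914 = 16.00 / 0.5914 = 27.0544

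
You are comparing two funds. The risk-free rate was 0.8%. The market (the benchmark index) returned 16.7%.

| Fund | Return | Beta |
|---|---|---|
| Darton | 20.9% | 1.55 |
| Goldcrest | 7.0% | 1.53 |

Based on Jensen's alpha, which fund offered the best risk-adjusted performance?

Darton: α = 20.9% − [0.8% + 1.55 × (16.7% − 0.8%)] = -4.545
Goldcrest: α = 7.0% − [0.8% + 1.53 × (16.7% − 0.8%)] = -18.127
Highest: Darton (-4.545).

Darton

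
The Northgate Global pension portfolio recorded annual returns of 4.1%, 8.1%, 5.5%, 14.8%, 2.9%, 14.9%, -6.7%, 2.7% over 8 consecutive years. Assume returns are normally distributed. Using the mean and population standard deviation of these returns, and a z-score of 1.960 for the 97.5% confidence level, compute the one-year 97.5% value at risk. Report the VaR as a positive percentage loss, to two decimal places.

Mean return r̄ = 46.30 / 8 = 5.7875%
Population σ = √[Σ(r − r̄)² / 8] = √[346.3488 / 8] = √43.2936 = 6.5798%
VaR = −(r̄ − z·σ) = −(5.7875 − 1.960 × 6.5798) = −(-7.1089) = 7.1089%

7.11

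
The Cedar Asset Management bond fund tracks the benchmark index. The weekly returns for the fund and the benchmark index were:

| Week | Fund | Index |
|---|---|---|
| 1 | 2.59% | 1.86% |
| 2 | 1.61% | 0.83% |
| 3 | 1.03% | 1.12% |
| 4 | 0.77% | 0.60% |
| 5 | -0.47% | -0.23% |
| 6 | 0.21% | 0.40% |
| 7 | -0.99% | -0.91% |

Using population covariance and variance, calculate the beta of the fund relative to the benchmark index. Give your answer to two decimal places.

1.31

r̄p = 0.6786%,  r̄m = 0.5243%
Cov = Σ(rp − r̄p)(rm − r̄m) / 7 = 0.9103
Var(rm) = Σ(rm − r̄m)² / 7 = 0.6971
β = Cov / Var = 0.9103 / 0.6971 = 1.3058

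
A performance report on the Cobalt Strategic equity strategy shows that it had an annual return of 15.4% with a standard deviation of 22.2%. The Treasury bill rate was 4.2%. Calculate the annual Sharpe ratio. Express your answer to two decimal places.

0.50

Sharpe = (Rp − Rf) / σp = (15.4% − 4.2%) / 22.2% = 11.20% / 22.2% = 0.5045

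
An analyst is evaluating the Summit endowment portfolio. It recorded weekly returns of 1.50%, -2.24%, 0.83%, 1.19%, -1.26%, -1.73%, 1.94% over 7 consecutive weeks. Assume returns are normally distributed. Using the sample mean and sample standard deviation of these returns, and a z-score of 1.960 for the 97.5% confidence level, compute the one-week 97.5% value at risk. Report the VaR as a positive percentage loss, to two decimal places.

r̄ = (1.5 − 2.24 + 0.83 + 1.19 − 1.26 − 1.73 + 1.94) / 7 = 0.230 / 7 = 0.0329%
Σ(r − r̄)² = (1.5 − 0.0329)² + (-2.24 − 0.0329)² + (0.83 − 0.0329)² + … = 17.7091
sample σ = √(17.7091 / 6) = √2.9515 = 1.7180%
VaR = −(r̄ − z·σ) = −(0.0329 − 1.960 × 1.7180) = −(-3.3344) = 3.3344%

3.33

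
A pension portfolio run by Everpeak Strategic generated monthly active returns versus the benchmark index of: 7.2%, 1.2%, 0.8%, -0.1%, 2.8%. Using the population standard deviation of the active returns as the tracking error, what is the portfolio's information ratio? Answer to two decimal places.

0.92

Mean return r̄ = 11.90 / 5 = 2.3800%
Population std dev = √[33.4480 / 5] = 2.5864%
IR = r̄ / tracking error = 2.3800 / 2.5864 = 0.9202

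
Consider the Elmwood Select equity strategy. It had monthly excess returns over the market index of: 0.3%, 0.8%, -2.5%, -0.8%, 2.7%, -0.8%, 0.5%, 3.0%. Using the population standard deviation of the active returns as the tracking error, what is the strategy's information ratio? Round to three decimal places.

r̄ = (0.3 + 0.8 − 2.5 − 0.8 + 2.7 − 0.8 + 0.5 + 3) / 8 = 0.4000%
Σ(r − r̄)² = 23.5200; population σ = √(23.5200/8) = 1.7146%
IR = r̄ / tracking error = 0.4000 / 1.7146 = 0.2333

0.233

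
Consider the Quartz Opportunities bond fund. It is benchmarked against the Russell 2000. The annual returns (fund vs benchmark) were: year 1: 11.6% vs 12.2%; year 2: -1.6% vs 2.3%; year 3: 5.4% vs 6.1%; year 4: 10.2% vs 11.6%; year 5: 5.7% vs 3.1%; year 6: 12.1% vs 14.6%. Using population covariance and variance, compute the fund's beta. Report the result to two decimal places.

r̄p = 7.2333%,  r̄m = 8.3167%
Cov = Σ(rp − r̄p)(rm − r̄m) / 6 = 20.4144
Var(rm) = Σ(rm − r̄m)² / 6 = 22.2781
β = Cov / Var = 20.4144 / 22.2781 = 0.9163

0.92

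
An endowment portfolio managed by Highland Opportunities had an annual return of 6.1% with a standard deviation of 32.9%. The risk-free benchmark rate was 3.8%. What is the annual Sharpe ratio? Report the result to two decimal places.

0.07

Sharpe = (Rp − Rf) / σp = (6.1% − 3.8%) / 32.9% = 2.30% / 32.9% = 0.0699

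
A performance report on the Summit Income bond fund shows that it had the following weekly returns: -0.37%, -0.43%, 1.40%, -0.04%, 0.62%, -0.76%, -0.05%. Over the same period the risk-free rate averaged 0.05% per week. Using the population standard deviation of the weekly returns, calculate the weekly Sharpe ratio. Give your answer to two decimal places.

0.00

Mean return r̄ = 0.370 / 7 = 0.0529%
Population σ = √[Σ(r − r̄)² / 7] = √[3.2283 / 7] = √0.4612 = 0.6791%
Sharpe = (r̄ − rf) / σ = (0.0529 − 0.05) / 0.6791 = 0.0029 / 0.6791 = 0.0043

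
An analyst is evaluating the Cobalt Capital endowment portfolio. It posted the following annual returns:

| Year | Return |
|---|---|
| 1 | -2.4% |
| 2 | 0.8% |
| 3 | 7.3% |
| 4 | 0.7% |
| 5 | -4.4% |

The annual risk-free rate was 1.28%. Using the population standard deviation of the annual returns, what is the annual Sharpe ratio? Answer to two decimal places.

r̄ = (-2.4 + 0.8 + 7.3 + 0.7 − 4.4) / 5 = 2.00 / 5 = 0.4000%
Σ(r − r̄)² = 78.7400; population σ = √(78.7400/5) = 3.9684%
Sharpe = (r̄ − rf) / σ = (0.4000 − 1.28) / 3.9684 = -0.8800 / 3.9684 = -0.2218

-0.22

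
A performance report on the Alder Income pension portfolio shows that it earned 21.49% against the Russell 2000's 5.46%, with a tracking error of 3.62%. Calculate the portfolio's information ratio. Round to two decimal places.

IR = (Rp − Rb) / TE = (21.49% − 5.46%) / 3.62% = 16.03% / 3.62% = 4.4282

4.43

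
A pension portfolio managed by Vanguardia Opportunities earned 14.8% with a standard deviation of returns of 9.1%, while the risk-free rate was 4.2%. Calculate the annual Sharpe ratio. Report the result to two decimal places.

1.16

Sharpe = (Rp − Rf) / σp = (14.8% − 4.2%) / 9.1% = 10.60% / 9.1% = 1.1648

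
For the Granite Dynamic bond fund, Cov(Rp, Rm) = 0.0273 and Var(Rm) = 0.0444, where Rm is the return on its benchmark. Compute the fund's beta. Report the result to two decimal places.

0.61

β = Cov(Rp, Rm) / Var(Rm) = 0.0273 / 0.0444 = 0.6149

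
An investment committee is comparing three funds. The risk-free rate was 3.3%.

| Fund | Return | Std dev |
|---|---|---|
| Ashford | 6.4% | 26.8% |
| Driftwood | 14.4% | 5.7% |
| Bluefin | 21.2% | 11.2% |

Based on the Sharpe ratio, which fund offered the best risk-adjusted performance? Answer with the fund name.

Ashford: Sharpe ratio = (6.4% − 3.3%) / 26.8% = 0.116
Driftwood: Sharpe ratio = (14.4% − 3.3%) / 5.7% = 1.947
Bluefin: Sharpe ratio = (21.2% − 3.3%) / 11.2% = 1.598
Highest: Driftwood (1.947).

Driftwood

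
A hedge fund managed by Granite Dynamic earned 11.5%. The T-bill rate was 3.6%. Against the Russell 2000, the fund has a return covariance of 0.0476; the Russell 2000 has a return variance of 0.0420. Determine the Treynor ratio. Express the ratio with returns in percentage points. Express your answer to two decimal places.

6.97

β = Cov / Var = 0.0476 / 0.0420 = 1.1333
Treynor = (Rp − Rf) / β = (11.5% − 3.6%) / 1.1333 = 7.90 / 1.1333 = 6.9708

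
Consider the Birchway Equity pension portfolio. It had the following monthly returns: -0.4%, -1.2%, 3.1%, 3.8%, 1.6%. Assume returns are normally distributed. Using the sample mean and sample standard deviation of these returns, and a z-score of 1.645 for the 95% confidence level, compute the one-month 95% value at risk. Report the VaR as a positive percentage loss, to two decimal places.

Mean return r̄ = 6.90 / 5 = 1.3800%
Σ(r − r̄)² = 18.6880; sample σ = √(18.6880/4) = 2.1615%
VaR = −(r̄ − z·σ) = −(1.3800 − 1.645 × 2.1615) = −(-2.1757) = 2.1757%

2.18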